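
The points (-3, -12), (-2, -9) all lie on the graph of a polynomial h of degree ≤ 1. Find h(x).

h(x) = 3x - 3

Write h(x) = ax + b. Substituting each data point gives a linear system:
  -3a + b = -12
  -2a + b = -9
Solving the system yields a = 3, b = -3.
So h(x) = 3x - 3.
Check: h(-2) = -9. ✓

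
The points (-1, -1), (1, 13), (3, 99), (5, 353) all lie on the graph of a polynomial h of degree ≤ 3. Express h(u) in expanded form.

Write h(u) = au^3 + bu^2 + cu + d. Substituting each data point gives a linear system:
  -a + b - c + d = -1
  a + b + c + d = 13
  27a + 9b + 3c + d = 99
  125a + 25b + 5c + d = 353
Solving the system yields a = 2, b = 3, c = 5, d = 3.
So h(u) = 2u^3 + 3u^2 + 5u + 3.
Check: h(1) = 13. ✓

h(u) = 2u^3 + 3u^2 + 5u + 3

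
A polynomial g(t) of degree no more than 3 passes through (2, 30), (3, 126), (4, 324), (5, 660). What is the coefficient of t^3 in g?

6

Write g(t) = at^3 + bt^2 + ct + d. Substituting each data point gives a linear system:
  8a + 4b + 2c + d = 30
  27a + 9b + 3c + d = 126
  64a + 16b + 4c + d = 324
  125a + 25b + 5c + d = 660
Solving the system yields a = 6, b = -3, c = -3, d = 0.
So g(t) = 6t^3 - 3t^2 - 3t.
The leading coefficient is 6.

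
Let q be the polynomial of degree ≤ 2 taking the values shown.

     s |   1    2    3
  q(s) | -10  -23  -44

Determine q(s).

q(s) = -4s^2 - s - 5

Write q(s) = as^2 + bs + c. Substituting each data point gives a linear system:
  a + b + c = -10
  4a + 2b + c = -23
  9a + 3b + c = -44
Solving the system yields a = -4, b = -1, c = -5.
So q(s) = -4s² - s - 5.
Check: q(2) = -23. ✓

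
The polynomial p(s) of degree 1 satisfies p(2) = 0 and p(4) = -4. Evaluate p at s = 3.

-2

Using the Lagrange interpolation formula with nodes 2, 4:
  L_0(s) = (s - 4) / -2
  L_1(s) = (s - 2) / 2
Then p(s) = 0·L_0(s) - 4·L_1(s).
Expanding and collecting terms gives p(s) = -2s + 4.
Evaluating at s = 3: p(3) = -2.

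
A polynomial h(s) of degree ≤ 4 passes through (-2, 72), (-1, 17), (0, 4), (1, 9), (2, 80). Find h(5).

2249

Forward differences of the values at s = -2, -1, 0, 1, 2:
  h  : 72  17  4  9  80
  Δ  : -55  -13  5  71
  Δ^2: 42  18  66
  Δ^3: -24  48
  Δ^4: 72
The fourth differences are constant, confirming degree 4.
Interpolating (Newton forward form) and evaluating at s = 5 gives h(5) = 2249.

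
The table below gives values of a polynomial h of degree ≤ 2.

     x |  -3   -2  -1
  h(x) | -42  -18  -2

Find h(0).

Using the Lagrange interpolation formula with nodes -3, -2, -1:
  L_0(x) = (x + 2)(x + 1) / 2
  L_1(x) = (x + 3)(x + 1) / -1
  L_2(x) = (x + 3)(x + 2) / 2
Then h(x) = -42·L_0(x) - 18·L_1(x) - 2·L_2(x).
Expanding and collecting terms gives h(x) = -4x^2 + 4x + 6.
Evaluating at x = 0: h(0) = 6.

6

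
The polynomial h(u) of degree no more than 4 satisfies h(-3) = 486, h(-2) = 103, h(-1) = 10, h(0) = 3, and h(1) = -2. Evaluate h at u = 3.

258

Write h(u) = au^4 + bu^3 + cu^2 + du + e. Substituting each data point gives a linear system:
  81a - 27b + 9c - 3d + e = 486
  16a - 8b + 4c - 2d + e = 103
  a - b + c - d + e = 10
  e = 3
  a + b + c + d + e = -2
Solving the system yields a = 5, b = -4, c = -4, d = -2, e = 3.
So h(u) = 5u^4 - 4u^3 - 4u^2 - 2u + 3.
Then h(3) = 258.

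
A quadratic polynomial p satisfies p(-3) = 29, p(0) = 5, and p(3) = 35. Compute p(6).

Write p(n) = an^2 + bn + c. Substituting each data point gives a linear system:
  9a - 3b + c = 29
  c = 5
  9a + 3b + c = 35
Solving the system yields a = 3, b = 1, c = 5.
So p(n) = 3n^2 + n + 5.
Then p(6) = 119.

119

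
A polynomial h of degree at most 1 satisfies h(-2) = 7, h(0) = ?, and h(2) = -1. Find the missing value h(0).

The 2 known points determine the degree-1 polynomial uniquely.
Write h(n) = an + b. Substituting each data point gives a linear system:
  -2a + b = 7
  2a + b = -1
Solving the system yields a = -2, b = 3.
So h(n) = -2n + 3.
Then h(0) = 3.

3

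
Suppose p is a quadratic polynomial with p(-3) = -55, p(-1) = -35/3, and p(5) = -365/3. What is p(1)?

Write p(x) = ax^2 + bx + c. Substituting each data point gives a linear system:
  9a - 3b + c = -55
  a - b + c = -35/3
  25a + 5b + c = -365/3
Solving the system yields a = -5, b = 5/3, c = -5.
So p(x) = -5x² + (5/3)x - 5.
Then p(1) = -25/3.

-25/3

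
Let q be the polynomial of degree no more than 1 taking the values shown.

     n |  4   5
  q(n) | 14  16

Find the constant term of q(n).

Write q(n) = an + b. Substituting each data point gives a linear system:
  4a + b = 14
  5a + b = 16
Solving the system yields a = 2, b = 6.
So q(n) = 2n + 6.
The constant term is 6.

6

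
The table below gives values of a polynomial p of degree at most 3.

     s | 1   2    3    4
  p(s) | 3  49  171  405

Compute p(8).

3181

Using the Lagrange interpolation formula with nodes 1, 2, 3, 4:
  L_0(s) = (s - 2)(s - 3)(s - 4) / -6
  L_1(s) = (s - 1)(s - 3)(s - 4) / 2
  L_2(s) = (s - 1)(s - 2)(s - 4) / -2
  L_3(s) = (s - 1)(s - 2)(s - 3) / 6
Then p(s) = 3·L_0(s) + 49·L_1(s) + 171·L_2(s) + 405·L_3(s).
Expanding and collecting terms gives p(s) = 6s³ + 2s² - 2s - 3.
Evaluating at s = 8: p(8) = 3181.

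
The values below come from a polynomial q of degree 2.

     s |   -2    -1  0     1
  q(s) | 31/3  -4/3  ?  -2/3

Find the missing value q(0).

-5

On equispaced nodes a degree-2 polynomial has vanishing third forward difference, so
  - q(-2) + 3·q(-1) - 3·q(0) + q(1) = 0.
Substituting the known values and solving for q(0):
  -3·q(0) = 15
  q(0) = -5.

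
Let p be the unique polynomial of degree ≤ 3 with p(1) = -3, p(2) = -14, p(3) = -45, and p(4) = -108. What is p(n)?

Using the Lagrange interpolation formula with nodes 1, 2, 3, 4:
  L_0(n) = (n - 2)(n - 3)(n - 4) / -6
  L_1(n) = (n - 1)(n - 3)(n - 4) / 2
  L_2(n) = (n - 1)(n - 2)(n - 4) / -2
  L_3(n) = (n - 1)(n - 2)(n - 3) / 6
Then p(n) = -3·L_0(n) - 14·L_1(n) - 45·L_2(n) - 108·L_3(n).
Expanding and collecting terms gives p(n) = -2n^3 + 2n^2 - 3n.
Check: p(3) = -45. ✓

p(n) = -2n^3 + 2n^2 - 3n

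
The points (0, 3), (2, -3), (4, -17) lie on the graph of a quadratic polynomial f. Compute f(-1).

Forward differences of the values at x = 0, 2, 4:
  f  : 3  -3  -17
  Δ  : -6  -14
  Δ^2: -8
The second differences are constant, confirming degree 2.
Interpolating (Newton forward form) and evaluating at x = -1 gives f(-1) = 3.

3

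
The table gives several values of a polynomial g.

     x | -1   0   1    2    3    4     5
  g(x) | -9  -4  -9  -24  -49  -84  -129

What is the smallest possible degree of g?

2

Forward differences of the values at x = -1, 0, 1, 2, 3, 4, 5:
  g  : -9  -4  -9  -24  -49  -84  -129
  Δ  : 5  -5  -15  -25  -35  -45
  Δ^2: -10  -10  -10  -10  -10
  Δ^3: 0  0  0  0
  Δ^4: 0  0  0
  Δ^5: 0  0
  Δ^6: 0
The second differences are constant (-10) and nonzero, while all higher differences vanish, so the minimal degree is 2.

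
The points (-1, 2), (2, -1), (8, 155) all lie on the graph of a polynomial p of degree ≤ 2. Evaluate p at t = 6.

Write p(t) = at^2 + bt + c. Substituting each data point gives a linear system:
  a - b + c = 2
  4a + 2b + c = -1
  64a + 8b + c = 155
Solving the system yields a = 3, b = -4, c = -5.
So p(t) = 3t² - 4t - 5.
Then p(6) = 79.

79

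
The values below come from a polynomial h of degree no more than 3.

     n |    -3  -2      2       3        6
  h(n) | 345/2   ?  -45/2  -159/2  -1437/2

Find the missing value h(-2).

The 4 known points determine the degree-3 polynomial uniquely.
Write h(n) = an^3 + bn^2 + cn + d. Substituting each data point gives a linear system:
  -27a + 9b - 3c + d = 345/2
  8a + 4b + 2c + d = -45/2
  27a + 9b + 3c + d = -159/2
  216a + 36b + 6c + d = -1437/2
Solving the system yields a = -4, b = 5, c = -6, d = 3/2.
So h(n) = -4n^3 + 5n^2 - 6n + 3/2.
Then h(-2) = 131/2.

131/2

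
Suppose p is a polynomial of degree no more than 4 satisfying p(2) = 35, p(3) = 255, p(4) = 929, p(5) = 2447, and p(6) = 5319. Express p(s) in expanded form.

Write p(s) = as^4 + bs^3 + cs^2 + ds + e. Substituting each data point gives a linear system:
  16a + 8b + 4c + 2d + e = 35
  81a + 27b + 9c + 3d + e = 255
  256a + 64b + 16c + 4d + e = 929
  625a + 125b + 25c + 5d + e = 2447
  1296a + 216b + 36c + 6d + e = 5319
Solving the system yields a = 5, b = -5, c = -3, d = 5, e = -3.
So p(s) = 5s⁴ - 5s³ - 3s² + 5s - 3.
Check: p(4) = 929. ✓

p(s) = 5s^4 - 5s^3 - 3s^2 + 5s - 3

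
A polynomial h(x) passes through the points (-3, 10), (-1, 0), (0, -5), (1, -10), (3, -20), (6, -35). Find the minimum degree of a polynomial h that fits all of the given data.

Divided differences on the nodes -3, -1, 0, 1, 3, 6:
  order 0: 10  0  -5  -10  -20  -35
  order 1: -5  -5  -5  -5  -5
  order 2: 0  0  0  0
  order 3: 0  0  0
  order 4: 0  0
  order 5: 0
The order-1 divided differences are all -5 (nonzero) and every higher order vanishes, so the data lies on a polynomial of degree exactly 1.

1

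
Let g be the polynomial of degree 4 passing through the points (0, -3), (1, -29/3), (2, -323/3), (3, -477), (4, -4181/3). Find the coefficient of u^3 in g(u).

-6

Write g(u) = au^4 + bu^3 + cu^2 + du + e. Substituting each data point gives a linear system:
  e = -3
  a + b + c + d + e = -29/3
  16a + 8b + 4c + 2d + e = -323/3
  81a + 27b + 9c + 3d + e = -477
  256a + 64b + 16c + 4d + e = -4181/3
Solving the system yields a = -4, b = -6, c = 1/3, d = 3, e = -3.
So g(u) = -4u⁴ - 6u³ + (1/3)u² + 3u - 3.
The coefficient of u^3 is -6.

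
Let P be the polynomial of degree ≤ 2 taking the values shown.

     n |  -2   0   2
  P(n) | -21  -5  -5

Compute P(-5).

Using the Lagrange interpolation formula with nodes -2, 0, 2:
  L_0(n) = n(n - 2) / 8
  L_1(n) = (n + 2)(n - 2) / -4
  L_2(n) = (n + 2)n / 8
Then P(n) = -21·L_0(n) - 5·L_1(n) - 5·L_2(n).
Expanding and collecting terms gives P(n) = -2n² + 4n - 5.
Evaluating at n = -5: P(-5) = -75.

-75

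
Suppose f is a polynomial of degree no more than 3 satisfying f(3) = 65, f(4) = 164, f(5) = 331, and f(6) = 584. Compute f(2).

16

Using the Lagrange interpolation formula with nodes 3, 4, 5, 6:
  L_0(s) = (s - 4)(s - 5)(s - 6) / -6
  L_1(s) = (s - 3)(s - 5)(s - 6) / 2
  L_2(s) = (s - 3)(s - 4)(s - 6) / -2
  L_3(s) = (s - 3)(s - 4)(s - 5) / 6
Then f(s) = 65·L_0(s) + 164·L_1(s) + 331·L_2(s) + 584·L_3(s).
Expanding and collecting terms gives f(s) = 3s³ - 2s² + 2s - 4.
Evaluating at s = 2: f(2) = 16.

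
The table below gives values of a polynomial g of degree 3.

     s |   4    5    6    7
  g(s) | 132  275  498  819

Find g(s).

g(s) = 3s^3 - 5s^2 + 5s

Write g(s) = as^3 + bs^2 + cs + d. Substituting each data point gives a linear system:
  64a + 16b + 4c + d = 132
  125a + 25b + 5c + d = 275
  216a + 36b + 6c + d = 498
  343a + 49b + 7c + d = 819
Solving the system yields a = 3, b = -5, c = 5, d = 0.
So g(s) = 3s^3 - 5s^2 + 5s.
Check: g(7) = 819. ✓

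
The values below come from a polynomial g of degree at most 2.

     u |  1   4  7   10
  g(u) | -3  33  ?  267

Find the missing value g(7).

123

On equispaced nodes a degree-2 polynomial has vanishing third forward difference, so
  - g(1) + 3·g(4) - 3·g(7) + g(10) = 0.
Substituting the known values and solving for g(7):
  -3·g(7) = -369
  g(7) = 123.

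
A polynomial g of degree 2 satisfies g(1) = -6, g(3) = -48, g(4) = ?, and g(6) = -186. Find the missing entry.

The 3 known points determine the degree-2 polynomial uniquely.
Write g(s) = as^2 + bs + c. Substituting each data point gives a linear system:
  a + b + c = -6
  9a + 3b + c = -48
  36a + 6b + c = -186
Solving the system yields a = -5, b = -1, c = 0.
So g(s) = -5s^2 - s.
Then g(4) = -84.

-84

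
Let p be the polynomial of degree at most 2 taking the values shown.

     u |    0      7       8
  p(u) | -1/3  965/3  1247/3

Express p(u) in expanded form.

Write p(u) = au^2 + bu + c. Substituting each data point gives a linear system:
  c = -1/3
  49a + 7b + c = 965/3
  64a + 8b + c = 1247/3
Solving the system yields a = 6, b = 4, c = -1/3.
So p(u) = 6u^2 + 4u - 1/3.
Check: p(7) = 965/3. ✓

p(u) = 6u^2 + 4u - 1/3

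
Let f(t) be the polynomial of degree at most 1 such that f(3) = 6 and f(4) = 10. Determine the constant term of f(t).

Write f(t) = at + b. Substituting each data point gives a linear system:
  3a + b = 6
  4a + b = 10
Solving the system yields a = 4, b = -6.
So f(t) = 4t - 6.
The constant term is -6.

-6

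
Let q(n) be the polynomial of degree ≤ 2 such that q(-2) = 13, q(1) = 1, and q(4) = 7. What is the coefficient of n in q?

Write q(n) = an^2 + bn + c. Substituting each data point gives a linear system:
  4a - 2b + c = 13
  a + b + c = 1
  16a + 4b + c = 7
Solving the system yields a = 1, b = -3, c = 3.
So q(n) = n² - 3n + 3.
The coefficient of n is -3.

-3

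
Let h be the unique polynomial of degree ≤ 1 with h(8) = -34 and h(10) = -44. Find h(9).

-39

Using the Lagrange interpolation formula with nodes 8, 10:
  L_0(n) = (n - 10) / -2
  L_1(n) = (n - 8) / 2
Then h(n) = -34·L_0(n) - 44·L_1(n).
Expanding and collecting terms gives h(n) = -5n + 6.
Evaluating at n = 9: h(9) = -39.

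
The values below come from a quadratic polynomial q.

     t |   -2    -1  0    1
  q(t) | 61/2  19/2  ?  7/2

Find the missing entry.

On equispaced nodes a degree-2 polynomial has vanishing third forward difference, so
  - q(-2) + 3·q(-1) - 3·q(0) + q(1) = 0.
Substituting the known values and solving for q(0):
  -3·q(0) = -3/2
  q(0) = 1/2.

1/2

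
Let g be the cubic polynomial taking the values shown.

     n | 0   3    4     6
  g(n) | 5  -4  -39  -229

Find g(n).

Write g(n) = an^3 + bn^2 + cn + d. Substituting each data point gives a linear system:
  d = 5
  27a + 9b + 3c + d = -4
  64a + 16b + 4c + d = -39
  216a + 36b + 6c + d = -229
Solving the system yields a = -2, b = 6, c = -3, d = 5.
So g(n) = -2n^3 + 6n^2 - 3n + 5.
Check: g(4) = -39. ✓

g(n) = -2n^3 + 6n^2 - 3n + 5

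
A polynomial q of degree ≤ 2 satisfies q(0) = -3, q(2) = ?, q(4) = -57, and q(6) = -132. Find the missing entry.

The 3 known points determine the degree-2 polynomial uniquely.
Write q(x) = ax^2 + bx + c. Substituting each data point gives a linear system:
  c = -3
  16a + 4b + c = -57
  36a + 6b + c = -132
Solving the system yields a = -4, b = 5/2, c = -3.
So q(x) = -4x^2 + (5/2)x - 3.
Then q(2) = -14.

-14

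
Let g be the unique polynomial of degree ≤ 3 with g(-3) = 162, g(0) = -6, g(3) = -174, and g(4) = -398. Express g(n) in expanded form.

Using the Lagrange interpolation formula with nodes -3, 0, 3, 4:
  L_0(n) = n(n - 3)(n - 4) / -126
  L_1(n) = (n + 3)(n - 3)(n - 4) / 36
  L_2(n) = (n + 3)n(n - 4) / -18
  L_3(n) = (n + 3)n(n - 3) / 28
Then g(n) = 162·L_0(n) - 6·L_1(n) - 174·L_2(n) - 398·L_3(n).
Expanding and collecting terms gives g(n) = -6n^3 - 2n - 6.
Check: g(-3) = 162. ✓

g(n) = -6n^3 - 2n - 6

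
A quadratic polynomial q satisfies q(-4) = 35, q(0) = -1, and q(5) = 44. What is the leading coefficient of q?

2

Write q(x) = ax^2 + bx + c. Substituting each data point gives a linear system:
  16a - 4b + c = 35
  c = -1
  25a + 5b + c = 44
Solving the system yields a = 2, b = -1, c = -1.
So q(x) = 2x² - x - 1.
The leading coefficient is 2.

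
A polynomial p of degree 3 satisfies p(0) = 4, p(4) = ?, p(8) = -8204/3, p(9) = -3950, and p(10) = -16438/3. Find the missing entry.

The 4 known points determine the degree-3 polynomial uniquely.
Write p(x) = ax^3 + bx^2 + cx + d. Substituting each data point gives a linear system:
  d = 4
  512a + 64b + 8c + d = -8204/3
  729a + 81b + 9c + d = -3950
  1000a + 100b + 10c + d = -16438/3
Solving the system yields a = -6, b = 5, c = 5/3, d = 4.
So p(x) = -6x^3 + 5x^2 + (5/3)x + 4.
Then p(4) = -880/3.

-880/3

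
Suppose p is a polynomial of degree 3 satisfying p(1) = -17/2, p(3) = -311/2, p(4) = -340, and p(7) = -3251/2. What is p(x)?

Write p(x) = ax^3 + bx^2 + cx + d. Substituting each data point gives a linear system:
  a + b + c + d = -17/2
  27a + 9b + 3c + d = -311/2
  64a + 16b + 4c + d = -340
  343a + 49b + 7c + d = -3251/2
Solving the system yields a = -4, b = -5, c = -3/2, d = 2.
So p(x) = -4x^3 - 5x^2 - (3/2)x + 2.
Check: p(4) = -340. ✓

p(x) = -4x^3 - 5x^2 - (3/2)x + 2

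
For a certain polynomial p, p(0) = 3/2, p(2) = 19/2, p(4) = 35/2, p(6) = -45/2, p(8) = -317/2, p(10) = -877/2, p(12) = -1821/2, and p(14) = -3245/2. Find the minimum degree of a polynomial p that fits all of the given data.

3

Forward differences of the values at n = 0, 2, 4, 6, 8, 10, 12, 14:
  p  : 3/2  19/2  35/2  -45/2  -317/2  -877/2  -1821/2  -3245/2
  Δ  : 8  8  -40  -136  -280  -472  -712
  Δ^2: 0  -48  -96  -144  -192  -240
  Δ^3: -48  -48  -48  -48  -48
  Δ^4: 0  0  0  0
  Δ^5: 0  0  0
  Δ^6: 0  0
  Δ^7: 0
The third differences are constant (-48) and nonzero, while all higher differences vanish, so the minimal degree is 3.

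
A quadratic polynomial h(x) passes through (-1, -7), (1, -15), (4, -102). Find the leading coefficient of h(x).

Write h(x) = ax^2 + bx + c. Substituting each data point gives a linear system:
  a - b + c = -7
  a + b + c = -15
  16a + 4b + c = -102
Solving the system yields a = -5, b = -4, c = -6.
So h(x) = -5x^2 - 4x - 6.
The leading coefficient is -5.

-5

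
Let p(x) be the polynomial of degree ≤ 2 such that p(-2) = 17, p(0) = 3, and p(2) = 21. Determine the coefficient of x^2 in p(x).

4

Write p(x) = ax^2 + bx + c. Substituting each data point gives a linear system:
  4a - 2b + c = 17
  c = 3
  4a + 2b + c = 21
Solving the system yields a = 4, b = 1, c = 3.
So p(x) = 4x^2 + x + 3.
The leading coefficient is 4.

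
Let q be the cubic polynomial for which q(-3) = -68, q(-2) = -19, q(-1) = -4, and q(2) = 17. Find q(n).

q(n) = 3n^3 + n^2 - 3n - 5

Write q(n) = an^3 + bn^2 + cn + d. Substituting each data point gives a linear system:
  -27a + 9b - 3c + d = -68
  -8a + 4b - 2c + d = -19
  -a + b - c + d = -4
  8a + 4b + 2c + d = 17
Solving the system yields a = 3, b = 1, c = -3, d = -5.
So q(n) = 3n^3 + n^2 - 3n - 5.
Check: q(-2) = -19. ✓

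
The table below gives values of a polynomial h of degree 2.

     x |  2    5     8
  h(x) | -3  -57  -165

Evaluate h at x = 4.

Forward differences of the values at x = 2, 5, 8:
  h  : -3  -57  -165
  Δ  : -54  -108
  Δ^2: -54
The second differences are constant, confirming degree 2.
Interpolating (Newton forward form) and evaluating at x = 4 gives h(4) = -33.

-33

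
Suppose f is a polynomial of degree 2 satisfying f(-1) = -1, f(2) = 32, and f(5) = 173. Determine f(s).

Write f(s) = as^2 + bs + c. Substituting each data point gives a linear system:
  a - b + c = -1
  4a + 2b + c = 32
  25a + 5b + c = 173
Solving the system yields a = 6, b = 5, c = -2.
So f(s) = 6s² + 5s - 2.
Check: f(2) = 32. ✓

f(s) = 6s^2 + 5s - 2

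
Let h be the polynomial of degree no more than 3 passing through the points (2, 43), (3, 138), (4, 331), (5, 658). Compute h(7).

1858

Using the Lagrange interpolation formula with nodes 2, 3, 4, 5:
  L_0(t) = (t - 3)(t - 4)(t - 5) / -6
  L_1(t) = (t - 2)(t - 4)(t - 5) / 2
  L_2(t) = (t - 2)(t - 3)(t - 5) / -2
  L_3(t) = (t - 2)(t - 3)(t - 4) / 6
Then h(t) = 43·L_0(t) + 138·L_1(t) + 331·L_2(t) + 658·L_3(t).
Expanding and collecting terms gives h(t) = 6t^3 - 5t^2 + 6t + 3.
Evaluating at t = 7: h(7) = 1858.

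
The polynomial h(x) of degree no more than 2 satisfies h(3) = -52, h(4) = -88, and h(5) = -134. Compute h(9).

Using the Lagrange interpolation formula with nodes 3, 4, 5:
  L_0(x) = (x - 4)(x - 5) / 2
  L_1(x) = (x - 3)(x - 5) / -1
  L_2(x) = (x - 3)(x - 4) / 2
Then h(x) = -52·L_0(x) - 88·L_1(x) - 134·L_2(x).
Expanding and collecting terms gives h(x) = -5x^2 - x - 4.
Evaluating at x = 9: h(9) = -418.

-418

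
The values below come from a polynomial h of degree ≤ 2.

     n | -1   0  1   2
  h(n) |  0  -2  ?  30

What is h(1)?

8

On equispaced nodes a degree-2 polynomial has vanishing third forward difference, so
  - h(-1) + 3·h(0) - 3·h(1) + h(2) = 0.
Substituting the known values and solving for h(1):
  -3·h(1) = -24
  h(1) = 8.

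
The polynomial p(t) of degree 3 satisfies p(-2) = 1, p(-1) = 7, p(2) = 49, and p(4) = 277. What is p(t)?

Write p(t) = at^3 + bt^2 + ct + d. Substituting each data point gives a linear system:
  -8a + 4b - 2c + d = 1
  -a + b - c + d = 7
  8a + 4b + 2c + d = 49
  64a + 16b + 4c + d = 277
Solving the system yields a = 3, b = 5, c = 0, d = 5.
So p(t) = 3t³ + 5t² + 5.
Check: p(4) = 277. ✓

p(t) = 3t^3 + 5t^2 + 5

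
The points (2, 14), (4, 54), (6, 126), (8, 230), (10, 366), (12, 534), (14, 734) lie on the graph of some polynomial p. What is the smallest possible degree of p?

2

Forward differences of the values at x = 2, 4, 6, 8, 10, 12, 14:
  p  : 14  54  126  230  366  534  734
  Δ  : 40  72  104  136  168  200
  Δ^2: 32  32  32  32  32
  Δ^3: 0  0  0  0
  Δ^4: 0  0  0
  Δ^5: 0  0
  Δ^6: 0
The second differences are constant (32) and nonzero, while all higher differences vanish, so the minimal degree is 2.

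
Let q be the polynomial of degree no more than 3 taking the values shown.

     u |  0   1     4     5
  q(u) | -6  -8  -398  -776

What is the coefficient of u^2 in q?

-2

Write q(u) = au^3 + bu^2 + cu + d. Substituting each data point gives a linear system:
  d = -6
  a + b + c + d = -8
  64a + 16b + 4c + d = -398
  125a + 25b + 5c + d = -776
Solving the system yields a = -6, b = -2, c = 6, d = -6.
So q(u) = -6u^3 - 2u^2 + 6u - 6.
The coefficient of u^2 is -2.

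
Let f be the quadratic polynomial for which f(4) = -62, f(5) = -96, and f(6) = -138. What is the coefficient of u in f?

2

Write f(u) = au^2 + bu + c. Substituting each data point gives a linear system:
  16a + 4b + c = -62
  25a + 5b + c = -96
  36a + 6b + c = -138
Solving the system yields a = -4, b = 2, c = -6.
So f(u) = -4u^2 + 2u - 6.
The coefficient of u is 2.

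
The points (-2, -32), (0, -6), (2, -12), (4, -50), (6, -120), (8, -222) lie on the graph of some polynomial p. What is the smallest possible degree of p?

2

Forward differences of the values at t = -2, 0, 2, 4, 6, 8:
  p  : -32  -6  -12  -50  -120  -222
  Δ  : 26  -6  -38  -70  -102
  Δ^2: -32  -32  -32  -32
  Δ^3: 0  0  0
  Δ^4: 0  0
  Δ^5: 0
The second differences are constant (-32) and nonzero, while all higher differences vanish, so the minimal degree is 2.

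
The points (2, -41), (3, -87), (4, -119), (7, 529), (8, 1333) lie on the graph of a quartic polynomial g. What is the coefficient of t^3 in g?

Write g(t) = at^4 + bt^3 + ct^2 + dt + e. Substituting each data point gives a linear system:
  16a + 8b + 4c + 2d + e = -41
  81a + 27b + 9c + 3d + e = -87
  256a + 64b + 16c + 4d + e = -119
  2401a + 343b + 49c + 7d + e = 529
  4096a + 512b + 64c + 8d + e = 1333
Solving the system yields a = 1, b = -5, c = -3, d = -1, e = -3.
So g(t) = t^4 - 5t^3 - 3t^2 - t - 3.
The coefficient of t^3 is -5.

-5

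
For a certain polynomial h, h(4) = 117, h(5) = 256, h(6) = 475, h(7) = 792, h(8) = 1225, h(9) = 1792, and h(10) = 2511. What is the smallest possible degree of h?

Forward differences of the values at t = 4, 5, 6, 7, 8, 9, 10:
  h  : 117  256  475  792  1225  1792  2511
  Δ  : 139  219  317  433  567  719
  Δ^2: 80  98  116  134  152
  Δ^3: 18  18  18  18
  Δ^4: 0  0  0
  Δ^5: 0  0
  Δ^6: 0
The third differences are constant (18) and nonzero, while all higher differences vanish, so the minimal degree is 3.

3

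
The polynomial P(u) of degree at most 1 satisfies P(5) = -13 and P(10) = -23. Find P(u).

P(u) = -2u - 3

Write P(u) = au + b. Substituting each data point gives a linear system:
  5a + b = -13
  10a + b = -23
Solving the system yields a = -2, b = -3.
So P(u) = -2u - 3.
Check: P(5) = -13. ✓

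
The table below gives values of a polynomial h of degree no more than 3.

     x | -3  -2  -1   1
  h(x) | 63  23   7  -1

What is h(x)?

Write h(x) = ax^3 + bx^2 + cx + d. Substituting each data point gives a linear system:
  -27a + 9b - 3c + d = 63
  -8a + 4b - 2c + d = 23
  -a + b - c + d = 7
  a + b + c + d = -1
Solving the system yields a = -2, b = 0, c = -2, d = 3.
So h(x) = -2x^3 - 2x + 3.
Check: h(1) = -1. ✓

h(x) = -2x^3 - 2x + 3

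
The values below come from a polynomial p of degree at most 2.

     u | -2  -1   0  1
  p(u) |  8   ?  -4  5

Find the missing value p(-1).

-3

The 3 known points determine the degree-2 polynomial uniquely.
Write p(u) = au^2 + bu + c. Substituting each data point gives a linear system:
  4a - 2b + c = 8
  c = -4
  a + b + c = 5
Solving the system yields a = 5, b = 4, c = -4.
So p(u) = 5u^2 + 4u - 4.
Then p(-1) = -3.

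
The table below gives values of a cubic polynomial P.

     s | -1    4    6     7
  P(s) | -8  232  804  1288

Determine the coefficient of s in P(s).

Write P(s) = as^3 + bs^2 + cs + d. Substituting each data point gives a linear system:
  -a + b - c + d = -8
  64a + 16b + 4c + d = 232
  216a + 36b + 6c + d = 804
  343a + 49b + 7c + d = 1288
Solving the system yields a = 4, b = -2, c = 2, d = 0.
So P(s) = 4s^3 - 2s^2 + 2s.
The coefficient of s is 2.

2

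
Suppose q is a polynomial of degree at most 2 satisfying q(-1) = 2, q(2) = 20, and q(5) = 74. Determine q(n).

Write q(n) = an^2 + bn + c. Substituting each data point gives a linear system:
  a - b + c = 2
  4a + 2b + c = 20
  25a + 5b + c = 74
Solving the system yields a = 2, b = 4, c = 4.
So q(n) = 2n² + 4n + 4.
Check: q(5) = 74. ✓

q(n) = 2n^2 + 4n + 4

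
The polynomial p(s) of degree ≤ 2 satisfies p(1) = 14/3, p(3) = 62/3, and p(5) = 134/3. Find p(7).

230/3

Write p(s) = as^2 + bs + c. Substituting each data point gives a linear system:
  a + b + c = 14/3
  9a + 3b + c = 62/3
  25a + 5b + c = 134/3
Solving the system yields a = 1, b = 4, c = -1/3.
So p(s) = s^2 + 4s - 1/3.
Then p(7) = 230/3.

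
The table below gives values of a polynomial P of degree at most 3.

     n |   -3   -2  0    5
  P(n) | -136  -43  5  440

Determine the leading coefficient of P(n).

4

Write P(n) = an^3 + bn^2 + cn + d. Substituting each data point gives a linear system:
  -27a + 9b - 3c + d = -136
  -8a + 4b - 2c + d = -43
  d = 5
  125a + 25b + 5c + d = 440
Solving the system yields a = 4, b = -3, c = 2, d = 5.
So P(n) = 4n^3 - 3n^2 + 2n + 5.
The leading coefficient is 4.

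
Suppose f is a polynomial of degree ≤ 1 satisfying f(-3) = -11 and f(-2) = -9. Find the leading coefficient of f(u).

2

Write f(u) = au + b. Substituting each data point gives a linear system:
  -3a + b = -11
  -2a + b = -9
Solving the system yields a = 2, b = -5.
So f(u) = 2u - 5.
The leading coefficient is 2.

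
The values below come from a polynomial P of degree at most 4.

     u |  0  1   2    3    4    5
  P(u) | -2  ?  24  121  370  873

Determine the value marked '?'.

1

On equispaced nodes a degree-4 polynomial has vanishing fifth forward difference, so
  - P(0) + 5·P(1) - 10·P(2) + 10·P(3) - 5·P(4) + P(5) = 0.
Substituting the known values and solving for P(1):
  5·P(1) = 5
  P(1) = 1.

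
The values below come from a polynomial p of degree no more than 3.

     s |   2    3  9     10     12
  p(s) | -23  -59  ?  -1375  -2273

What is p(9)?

The 4 known points determine the degree-3 polynomial uniquely.
Write p(s) = as^3 + bs^2 + cs + d. Substituting each data point gives a linear system:
  8a + 4b + 2c + d = -23
  27a + 9b + 3c + d = -59
  1000a + 100b + 10c + d = -1375
  1728a + 144b + 12c + d = -2273
Solving the system yields a = -1, b = -4, c = 3, d = -5.
So p(s) = -s^3 - 4s^2 + 3s - 5.
Then p(9) = -1031.

-1031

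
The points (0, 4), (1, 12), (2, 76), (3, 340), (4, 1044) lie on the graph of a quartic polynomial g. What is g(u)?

g(u) = 4u^4 + 4u + 4

Using the Lagrange interpolation formula with nodes 0, 1, 2, 3, 4:
  L_0(u) = (u - 1)(u - 2)(u - 3)(u - 4) / 24
  L_1(u) = u(u - 2)(u - 3)(u - 4) / -6
  L_2(u) = u(u - 1)(u - 3)(u - 4) / 4
  L_3(u) = u(u - 1)(u - 2)(u - 4) / -6
  L_4(u) = u(u - 1)(u - 2)(u - 3) / 24
Then g(u) = 4·L_0(u) + 12·L_1(u) + 76·L_2(u) + 340·L_3(u) + 1044·L_4(u).
Expanding and collecting terms gives g(u) = 4u⁴ + 4u + 4.
Check: g(3) = 340. ✓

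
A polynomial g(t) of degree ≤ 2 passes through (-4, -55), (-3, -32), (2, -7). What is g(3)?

-20

Using the Lagrange interpolation formula with nodes -4, -3, 2:
  L_0(t) = (t + 3)(t - 2) / 6
  L_1(t) = (t + 4)(t - 2) / -5
  L_2(t) = (t + 4)(t + 3) / 30
Then g(t) = -55·L_0(t) - 32·L_1(t) - 7·L_2(t).
Expanding and collecting terms gives g(t) = -3t^2 + 2t + 1.
Evaluating at t = 3: g(3) = -20.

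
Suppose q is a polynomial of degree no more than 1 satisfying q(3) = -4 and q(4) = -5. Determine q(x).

q(x) = -x - 1

Write q(x) = ax + b. Substituting each data point gives a linear system:
  3a + b = -4
  4a + b = -5
Solving the system yields a = -1, b = -1.
So q(x) = -x - 1.
Check: q(4) = -5. ✓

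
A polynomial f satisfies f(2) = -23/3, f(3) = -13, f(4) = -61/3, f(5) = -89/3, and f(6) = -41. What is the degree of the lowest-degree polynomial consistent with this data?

Forward differences of the values at s = 2, 3, 4, 5, 6:
  f  : -23/3  -13  -61/3  -89/3  -41
  Δ  : -16/3  -22/3  -28/3  -34/3
  Δ^2: -2  -2  -2
  Δ^3: 0  0
  Δ^4: 0
The second differences are constant (-2) and nonzero, while all higher differences vanish, so the minimal degree is 2.

2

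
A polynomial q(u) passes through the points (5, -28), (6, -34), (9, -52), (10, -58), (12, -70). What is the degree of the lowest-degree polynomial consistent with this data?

1

Divided differences on the nodes 5, 6, 9, 10, 12:
  order 0: -28  -34  -52  -58  -70
  order 1: -6  -6  -6  -6
  order 2: 0  0  0
  order 3: 0  0
  order 4: 0
The order-1 divided differences are all -6 (nonzero) and every higher order vanishes, so the data lies on a polynomial of degree exactly 1.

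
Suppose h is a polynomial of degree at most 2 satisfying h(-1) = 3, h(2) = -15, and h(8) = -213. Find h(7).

-165

Using the Lagrange interpolation formula with nodes -1, 2, 8:
  L_0(n) = (n - 2)(n - 8) / 27
  L_1(n) = (n + 1)(n - 8) / -18
  L_2(n) = (n + 1)(n - 2) / 54
Then h(n) = 3·L_0(n) - 15·L_1(n) - 213·L_2(n).
Expanding and collecting terms gives h(n) = -3n² - 3n + 3.
Evaluating at n = 7: h(7) = -165.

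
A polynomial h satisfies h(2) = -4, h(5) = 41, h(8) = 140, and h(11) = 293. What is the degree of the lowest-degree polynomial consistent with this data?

Forward differences of the values at t = 2, 5, 8, 11:
  h  : -4  41  140  293
  Δ  : 45  99  153
  Δ^2: 54  54
  Δ^3: 0
The second differences are constant (54) and nonzero, while all higher differences vanish, so the minimal degree is 2.

2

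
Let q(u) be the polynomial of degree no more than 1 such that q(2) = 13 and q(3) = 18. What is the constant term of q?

3

Write q(u) = au + b. Substituting each data point gives a linear system:
  2a + b = 13
  3a + b = 18
Solving the system yields a = 5, b = 3.
So q(u) = 5u + 3.
The constant term is 3.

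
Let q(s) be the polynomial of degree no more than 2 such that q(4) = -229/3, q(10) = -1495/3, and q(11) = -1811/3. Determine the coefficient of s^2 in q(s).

Write q(s) = as^2 + bs + c. Substituting each data point gives a linear system:
  16a + 4b + c = -229/3
  100a + 10b + c = -1495/3
  121a + 11b + c = -1811/3
Solving the system yields a = -5, b = -1/3, c = 5.
So q(s) = -5s² - (1/3)s + 5.
The leading coefficient is -5.

-5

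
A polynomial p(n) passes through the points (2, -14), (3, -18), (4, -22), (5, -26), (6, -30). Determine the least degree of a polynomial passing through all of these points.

Forward differences of the values at n = 2, 3, 4, 5, 6:
  p  : -14  -18  -22  -26  -30
  Δ  : -4  -4  -4  -4
  Δ^2: 0  0  0
  Δ^3: 0  0
  Δ^4: 0
The first differences are constant (-4) and nonzero, while all higher differences vanish, so the minimal degree is 1.

1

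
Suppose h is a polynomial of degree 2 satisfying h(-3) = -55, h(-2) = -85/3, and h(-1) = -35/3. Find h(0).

-5

Write h(t) = at^2 + bt + c. Substituting each data point gives a linear system:
  9a - 3b + c = -55
  4a - 2b + c = -85/3
  a - b + c = -35/3
Solving the system yields a = -5, b = 5/3, c = -5.
So h(t) = -5t^2 + (5/3)t - 5.
Then h(0) = -5.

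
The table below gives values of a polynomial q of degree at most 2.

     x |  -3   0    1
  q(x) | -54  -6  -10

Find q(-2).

-28

Using the Lagrange interpolation formula with nodes -3, 0, 1:
  L_0(x) = x(x - 1) / 12
  L_1(x) = (x + 3)(x - 1) / -3
  L_2(x) = (x + 3)x / 4
Then q(x) = -54·L_0(x) - 6·L_1(x) - 10·L_2(x).
Expanding and collecting terms gives q(x) = -5x² + x - 6.
Evaluating at x = -2: q(-2) = -28.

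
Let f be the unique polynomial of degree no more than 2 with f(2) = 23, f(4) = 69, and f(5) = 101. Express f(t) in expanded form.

f(t) = 3t^2 + 5t + 1

Write f(t) = at^2 + bt + c. Substituting each data point gives a linear system:
  4a + 2b + c = 23
  16a + 4b + c = 69
  25a + 5b + c = 101
Solving the system yields a = 3, b = 5, c = 1.
So f(t) = 3t^2 + 5t + 1.
Check: f(2) = 23. ✓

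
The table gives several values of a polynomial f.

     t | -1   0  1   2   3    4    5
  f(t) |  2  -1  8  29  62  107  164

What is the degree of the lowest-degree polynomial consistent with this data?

2

Forward differences of the values at t = -1, 0, 1, 2, 3, 4, 5:
  f  : 2  -1  8  29  62  107  164
  Δ  : -3  9  21  33  45  57
  Δ^2: 12  12  12  12  12
  Δ^3: 0  0  0  0
  Δ^4: 0  0  0
  Δ^5: 0  0
  Δ^6: 0
The second differences are constant (12) and nonzero, while all higher differences vanish, so the minimal degree is 2.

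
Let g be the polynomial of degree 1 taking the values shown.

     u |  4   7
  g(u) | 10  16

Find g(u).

g(u) = 2u + 2

Using the Lagrange interpolation formula with nodes 4, 7:
  L_0(u) = (u - 7) / -3
  L_1(u) = (u - 4) / 3
Then g(u) = 10·L_0(u) + 16·L_1(u).
Expanding and collecting terms gives g(u) = 2u + 2.
Check: g(7) = 16. ✓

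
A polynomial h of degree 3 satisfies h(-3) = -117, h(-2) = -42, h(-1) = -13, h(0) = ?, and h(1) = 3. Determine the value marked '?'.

The 4 known points determine the degree-3 polynomial uniquely.
Write h(u) = au^3 + bu^2 + cu + d. Substituting each data point gives a linear system:
  -27a + 9b - 3c + d = -117
  -8a + 4b - 2c + d = -42
  -a + b - c + d = -13
  a + b + c + d = 3
Solving the system yields a = 4, b = 1, c = 4, d = -6.
So h(u) = 4u³ + u² + 4u - 6.
Then h(0) = -6.

-6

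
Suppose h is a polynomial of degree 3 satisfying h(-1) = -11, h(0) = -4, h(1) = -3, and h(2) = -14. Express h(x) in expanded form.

h(x) = -x^3 - 3x^2 + 5x - 4

Using the Lagrange interpolation formula with nodes -1, 0, 1, 2:
  L_0(x) = x(x - 1)(x - 2) / -6
  L_1(x) = (x + 1)(x - 1)(x - 2) / 2
  L_2(x) = (x + 1)x(x - 2) / -2
  L_3(x) = (x + 1)x(x - 1) / 6
Then h(x) = -11·L_0(x) - 4·L_1(x) - 3·L_2(x) - 14·L_3(x).
Expanding and collecting terms gives h(x) = -x³ - 3x² + 5x - 4.
Check: h(0) = -4. ✓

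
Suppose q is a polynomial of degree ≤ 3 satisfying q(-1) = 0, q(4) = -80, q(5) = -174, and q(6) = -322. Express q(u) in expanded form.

Write q(u) = au^3 + bu^2 + cu + d. Substituting each data point gives a linear system:
  -a + b - c + d = 0
  64a + 16b + 4c + d = -80
  125a + 25b + 5c + d = -174
  216a + 36b + 6c + d = -322
Solving the system yields a = -2, b = 3, c = 1, d = -4.
So q(u) = -2u^3 + 3u^2 + u - 4.
Check: q(6) = -322. ✓

q(u) = -2u^3 + 3u^2 + u - 4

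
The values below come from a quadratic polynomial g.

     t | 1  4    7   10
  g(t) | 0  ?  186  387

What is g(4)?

On equispaced nodes a degree-2 polynomial has vanishing third forward difference, so
  - g(1) + 3·g(4) - 3·g(7) + g(10) = 0.
Substituting the known values and solving for g(4):
  3·g(4) = 171
  g(4) = 57.

57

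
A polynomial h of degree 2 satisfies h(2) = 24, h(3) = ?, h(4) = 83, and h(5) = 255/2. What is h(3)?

On equispaced nodes a degree-2 polynomial has vanishing third forward difference, so
  - h(2) + 3·h(3) - 3·h(4) + h(5) = 0.
Substituting the known values and solving for h(3):
  3·h(3) = 291/2
  h(3) = 97/2.

97/2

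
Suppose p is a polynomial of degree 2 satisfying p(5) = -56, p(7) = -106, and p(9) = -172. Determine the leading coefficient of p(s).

-2

Write p(s) = as^2 + bs + c. Substituting each data point gives a linear system:
  25a + 5b + c = -56
  49a + 7b + c = -106
  81a + 9b + c = -172
Solving the system yields a = -2, b = -1, c = -1.
So p(s) = -2s² - s - 1.
The leading coefficient is -2.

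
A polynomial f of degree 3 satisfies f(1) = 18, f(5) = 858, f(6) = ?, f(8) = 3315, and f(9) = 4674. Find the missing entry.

1443

The 4 known points determine the degree-3 polynomial uniquely.
Write f(n) = an^3 + bn^2 + cn + d. Substituting each data point gives a linear system:
  a + b + c + d = 18
  125a + 25b + 5c + d = 858
  512a + 64b + 8c + d = 3315
  729a + 81b + 9c + d = 4674
Solving the system yields a = 6, b = 3, c = 6, d = 3.
So f(n) = 6n³ + 3n² + 6n + 3.
Then f(6) = 1443.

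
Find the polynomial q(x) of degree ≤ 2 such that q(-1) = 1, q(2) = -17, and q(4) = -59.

Using the Lagrange interpolation formula with nodes -1, 2, 4:
  L_0(x) = (x - 2)(x - 4) / 15
  L_1(x) = (x + 1)(x - 4) / -6
  L_2(x) = (x + 1)(x - 2) / 10
Then q(x) = 1·L_0(x) - 17·L_1(x) - 59·L_2(x).
Expanding and collecting terms gives q(x) = -3x^2 - 3x + 1.
Check: q(2) = -17. ✓

q(x) = -3x^2 - 3x + 1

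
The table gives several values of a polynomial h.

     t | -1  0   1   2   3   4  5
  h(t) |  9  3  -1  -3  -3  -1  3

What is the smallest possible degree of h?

Forward differences of the values at t = -1, 0, 1, 2, 3, 4, 5:
  h  : 9  3  -1  -3  -3  -1  3
  Δ  : -6  -4  -2  0  2  4
  Δ^2: 2  2  2  2  2
  Δ^3: 0  0  0  0
  Δ^4: 0  0  0
  Δ^5: 0  0
  Δ^6: 0
The second differences are constant (2) and nonzero, while all higher differences vanish, so the minimal degree is 2.

2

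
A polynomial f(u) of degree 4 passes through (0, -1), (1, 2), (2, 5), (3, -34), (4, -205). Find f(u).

f(u) = -2u^4 + 5u^3 - u^2 + u - 1

Write f(u) = au^4 + bu^3 + cu^2 + du + e. Substituting each data point gives a linear system:
  e = -1
  a + b + c + d + e = 2
  16a + 8b + 4c + 2d + e = 5
  81a + 27b + 9c + 3d + e = -34
  256a + 64b + 16c + 4d + e = -205
Solving the system yields a = -2, b = 5, c = -1, d = 1, e = -1.
So f(u) = -2u^4 + 5u^3 - u^2 + u - 1.
Check: f(2) = 5. ✓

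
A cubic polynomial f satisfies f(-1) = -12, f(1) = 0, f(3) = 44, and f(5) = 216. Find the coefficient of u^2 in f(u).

-2

Write f(u) = au^3 + bu^2 + cu + d. Substituting each data point gives a linear system:
  -a + b - c + d = -12
  a + b + c + d = 0
  27a + 9b + 3c + d = 44
  125a + 25b + 5c + d = 216
Solving the system yields a = 2, b = -2, c = 4, d = -4.
So f(u) = 2u³ - 2u² + 4u - 4.
The coefficient of u^2 is -2.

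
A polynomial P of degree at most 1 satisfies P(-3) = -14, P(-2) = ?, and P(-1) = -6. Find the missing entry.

-10

On equispaced nodes a degree-1 polynomial has vanishing second forward difference, so
  P(-3) - 2·P(-2) + P(-1) = 0.
Substituting the known values and solving for P(-2):
  -2·P(-2) = 20
  P(-2) = -10.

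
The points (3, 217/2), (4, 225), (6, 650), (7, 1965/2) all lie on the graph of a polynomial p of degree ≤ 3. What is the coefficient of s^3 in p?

Write p(s) = as^3 + bs^2 + cs + d. Substituting each data point gives a linear system:
  27a + 9b + 3c + d = 217/2
  64a + 16b + 4c + d = 225
  216a + 36b + 6c + d = 650
  343a + 49b + 7c + d = 1965/2
Solving the system yields a = 2, b = 6, c = 1/2, d = -1.
So p(s) = 2s^3 + 6s^2 + (1/2)s - 1.
The leading coefficient is 2.

2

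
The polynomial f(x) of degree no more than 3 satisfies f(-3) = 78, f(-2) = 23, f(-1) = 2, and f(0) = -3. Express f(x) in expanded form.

Using the Lagrange interpolation formula with nodes -3, -2, -1, 0:
  L_0(x) = (x + 2)(x + 1)x / -6
  L_1(x) = (x + 3)(x + 1)x / 2
  L_2(x) = (x + 3)(x + 2)x / -2
  L_3(x) = (x + 3)(x + 2)(x + 1) / 6
Then f(x) = 78·L_0(x) + 23·L_1(x) + 2·L_2(x) - 3·L_3(x).
Expanding and collecting terms gives f(x) = -3x³ - x² - 3x - 3.
Check: f(-1) = 2. ✓

f(x) = -3x^3 - x^2 - 3x - 3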